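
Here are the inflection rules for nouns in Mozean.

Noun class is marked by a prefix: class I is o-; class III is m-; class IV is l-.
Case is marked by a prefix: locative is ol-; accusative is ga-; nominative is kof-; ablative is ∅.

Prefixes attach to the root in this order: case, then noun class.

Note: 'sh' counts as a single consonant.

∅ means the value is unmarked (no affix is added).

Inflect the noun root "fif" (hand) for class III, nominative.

mkoffif

Attach case nominative kof- → koffif.
Attach noun class class III m- → mkoffif.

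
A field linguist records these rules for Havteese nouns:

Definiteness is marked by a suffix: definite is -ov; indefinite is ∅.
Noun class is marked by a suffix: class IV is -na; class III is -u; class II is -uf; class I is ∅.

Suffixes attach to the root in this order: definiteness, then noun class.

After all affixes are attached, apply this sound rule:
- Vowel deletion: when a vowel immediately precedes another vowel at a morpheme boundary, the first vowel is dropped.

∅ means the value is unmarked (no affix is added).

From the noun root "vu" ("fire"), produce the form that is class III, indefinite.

vu

definiteness = indefinite: zero marking, form stays vu.
Attach noun class class III -u → vuu.
Apply vowel deletion: vuu → vu.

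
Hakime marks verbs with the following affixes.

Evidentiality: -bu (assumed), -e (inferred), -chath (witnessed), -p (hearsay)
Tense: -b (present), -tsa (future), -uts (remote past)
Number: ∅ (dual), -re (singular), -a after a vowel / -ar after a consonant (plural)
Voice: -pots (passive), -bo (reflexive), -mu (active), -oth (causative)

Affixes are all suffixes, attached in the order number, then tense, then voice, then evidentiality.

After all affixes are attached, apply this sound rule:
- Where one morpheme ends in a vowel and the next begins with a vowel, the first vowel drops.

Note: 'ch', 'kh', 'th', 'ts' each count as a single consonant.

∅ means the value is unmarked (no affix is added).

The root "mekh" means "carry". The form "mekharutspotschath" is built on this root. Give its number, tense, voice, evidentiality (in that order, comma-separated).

plural, remote past, passive, witnessed

Segment: mekh-ar-uts-pots-chath.
number: -a/ar → plural.
tense: -uts → remote past.
voice: -pots → passive.
evidentiality: -chath → witnessed.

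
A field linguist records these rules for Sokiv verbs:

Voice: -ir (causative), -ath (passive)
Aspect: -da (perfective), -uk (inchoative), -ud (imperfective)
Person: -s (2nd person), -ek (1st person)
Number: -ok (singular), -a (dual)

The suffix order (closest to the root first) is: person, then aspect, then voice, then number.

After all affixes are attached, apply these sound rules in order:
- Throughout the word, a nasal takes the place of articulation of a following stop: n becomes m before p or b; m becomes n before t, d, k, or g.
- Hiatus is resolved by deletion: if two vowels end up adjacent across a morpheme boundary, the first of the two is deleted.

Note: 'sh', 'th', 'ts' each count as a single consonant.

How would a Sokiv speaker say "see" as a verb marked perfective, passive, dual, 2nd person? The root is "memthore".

memthoresdatha

Attach person 2nd person -s → memthores.
Attach aspect perfective -da → memthoresda.
Attach voice passive -ath → memthoresdaath.
Attach number dual -a → memthoresdaatha.
Nasal assimilation: no change.
Apply vowel deletion: memthoresdaatha → memthoresdatha.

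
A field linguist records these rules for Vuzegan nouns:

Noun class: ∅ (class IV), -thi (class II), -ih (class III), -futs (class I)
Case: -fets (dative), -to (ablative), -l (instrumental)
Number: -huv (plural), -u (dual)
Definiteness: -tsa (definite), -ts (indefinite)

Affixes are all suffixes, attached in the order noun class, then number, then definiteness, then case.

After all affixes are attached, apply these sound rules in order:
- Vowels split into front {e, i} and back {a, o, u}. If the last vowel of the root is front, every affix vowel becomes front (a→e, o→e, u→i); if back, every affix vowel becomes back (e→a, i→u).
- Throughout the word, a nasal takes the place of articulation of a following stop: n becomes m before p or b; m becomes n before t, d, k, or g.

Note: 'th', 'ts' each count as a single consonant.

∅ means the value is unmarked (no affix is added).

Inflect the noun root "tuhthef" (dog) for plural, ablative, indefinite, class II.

Attach noun class class II -thi → tuhthefthi.
Attach number plural -huv → tuhthefthihuv.
Attach definiteness indefinite -ts → tuhthefthihuvts.
Attach case ablative -to → tuhthefthihuvtsto.
Apply vowel harmony: tuhthefthihuvtsto → tuhthefthihivtste.
Nasal assimilation: no change.

tuhthefthihivtste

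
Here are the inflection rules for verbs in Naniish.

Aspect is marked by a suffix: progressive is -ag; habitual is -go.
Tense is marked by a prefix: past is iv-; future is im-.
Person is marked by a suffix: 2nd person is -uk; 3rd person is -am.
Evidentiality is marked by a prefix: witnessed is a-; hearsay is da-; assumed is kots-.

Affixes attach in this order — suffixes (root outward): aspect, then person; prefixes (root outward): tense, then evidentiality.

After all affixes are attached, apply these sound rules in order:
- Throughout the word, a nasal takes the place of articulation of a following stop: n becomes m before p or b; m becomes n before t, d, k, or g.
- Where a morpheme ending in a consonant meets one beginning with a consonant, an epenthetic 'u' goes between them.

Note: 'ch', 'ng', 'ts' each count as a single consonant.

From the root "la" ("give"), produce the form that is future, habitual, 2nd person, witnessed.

aimulagouk

Attach tense future im- → imla.
Attach evidentiality witnessed a- → aimla.
Attach aspect habitual -go → aimlago.
Attach person 2nd person -uk → aimlagouk.
Nasal assimilation: no change.
Apply epenthesis: aimlagouk → aimulagouk.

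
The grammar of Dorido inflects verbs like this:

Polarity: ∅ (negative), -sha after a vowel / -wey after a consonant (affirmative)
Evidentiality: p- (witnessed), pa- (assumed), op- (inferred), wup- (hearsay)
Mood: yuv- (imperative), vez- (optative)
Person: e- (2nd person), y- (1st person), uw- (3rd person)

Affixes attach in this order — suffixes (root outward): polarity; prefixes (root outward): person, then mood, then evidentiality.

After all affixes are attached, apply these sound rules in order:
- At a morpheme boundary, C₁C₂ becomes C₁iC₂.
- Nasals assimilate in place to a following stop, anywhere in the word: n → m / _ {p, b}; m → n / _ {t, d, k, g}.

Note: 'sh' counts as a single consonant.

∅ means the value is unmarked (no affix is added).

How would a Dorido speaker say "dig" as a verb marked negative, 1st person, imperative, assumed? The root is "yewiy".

payuviyiyewiy

Attach person 1st person y- → yyewiy.
polarity = negative: zero marking, form stays yyewiy.
Attach mood imperative yuv- → yuvyyewiy.
Attach evidentiality assumed pa- → payuvyyewiy.
Apply epenthesis: payuvyyewiy → payuviyiyewiy.
Nasal assimilation: no change.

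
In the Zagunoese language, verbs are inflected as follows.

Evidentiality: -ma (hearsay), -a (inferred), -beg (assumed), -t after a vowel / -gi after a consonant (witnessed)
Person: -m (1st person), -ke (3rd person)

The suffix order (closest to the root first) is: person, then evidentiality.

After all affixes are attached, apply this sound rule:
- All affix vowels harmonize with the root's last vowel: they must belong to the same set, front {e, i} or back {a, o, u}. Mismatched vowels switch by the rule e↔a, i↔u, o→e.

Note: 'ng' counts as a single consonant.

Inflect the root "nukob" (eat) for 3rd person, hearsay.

nukobkama

Attach person 3rd person -ke → nukobke.
Attach evidentiality hearsay -ma → nukobkema.
Apply vowel harmony: nukobkema → nukobkama.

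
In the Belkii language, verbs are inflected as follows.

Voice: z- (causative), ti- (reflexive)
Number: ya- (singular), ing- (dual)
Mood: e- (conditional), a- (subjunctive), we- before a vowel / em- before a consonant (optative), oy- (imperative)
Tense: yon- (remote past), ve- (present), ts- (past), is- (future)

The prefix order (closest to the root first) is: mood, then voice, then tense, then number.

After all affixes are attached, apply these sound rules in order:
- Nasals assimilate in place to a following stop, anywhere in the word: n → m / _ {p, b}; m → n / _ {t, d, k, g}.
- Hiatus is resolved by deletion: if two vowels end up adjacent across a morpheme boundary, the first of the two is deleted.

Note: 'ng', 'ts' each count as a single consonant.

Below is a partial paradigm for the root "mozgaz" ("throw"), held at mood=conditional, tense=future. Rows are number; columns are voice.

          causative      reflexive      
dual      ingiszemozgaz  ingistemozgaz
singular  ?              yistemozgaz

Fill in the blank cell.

yiszemozgaz

Attach mood conditional e- → emozgaz.
Attach voice causative z- → zemozgaz.
Attach tense future is- → iszemozgaz.
Attach number singular ya- → yaiszemozgaz.
Nasal assimilation: no change.
Apply vowel deletion: yaiszemozgaz → yiszemozgaz.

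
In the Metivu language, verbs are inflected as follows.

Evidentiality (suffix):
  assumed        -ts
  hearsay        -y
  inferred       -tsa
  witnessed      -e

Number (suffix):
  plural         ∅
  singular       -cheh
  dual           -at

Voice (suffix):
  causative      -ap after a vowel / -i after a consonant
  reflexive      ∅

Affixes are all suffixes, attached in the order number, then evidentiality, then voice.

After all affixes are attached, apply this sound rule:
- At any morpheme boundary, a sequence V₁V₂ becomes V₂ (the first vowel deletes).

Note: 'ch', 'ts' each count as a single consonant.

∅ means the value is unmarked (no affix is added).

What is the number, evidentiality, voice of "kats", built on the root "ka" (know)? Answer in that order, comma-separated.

Segment: ka-ts.
number: ∅ → plural.
evidentiality: -ts → assumed.
voice: ∅ → reflexive.

plural, assumed, reflexive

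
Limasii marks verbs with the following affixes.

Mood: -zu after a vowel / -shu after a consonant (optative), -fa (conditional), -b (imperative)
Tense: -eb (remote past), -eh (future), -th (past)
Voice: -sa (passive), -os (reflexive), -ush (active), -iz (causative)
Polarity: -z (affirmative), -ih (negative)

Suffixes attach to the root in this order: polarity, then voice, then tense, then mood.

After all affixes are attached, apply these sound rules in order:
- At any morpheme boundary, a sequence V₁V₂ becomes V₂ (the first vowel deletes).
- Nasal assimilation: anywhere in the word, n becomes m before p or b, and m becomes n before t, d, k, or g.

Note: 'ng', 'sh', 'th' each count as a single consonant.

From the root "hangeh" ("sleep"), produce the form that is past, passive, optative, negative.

hangehihsathshu

Attach polarity negative -ih → hangehih.
Attach voice passive -sa → hangehihsa.
Attach tense past -th → hangehihsath.
Attach mood optative -shu (after consonant 'th') → hangehihsathshu.
Vowel deletion: no change.
Nasal assimilation: no change.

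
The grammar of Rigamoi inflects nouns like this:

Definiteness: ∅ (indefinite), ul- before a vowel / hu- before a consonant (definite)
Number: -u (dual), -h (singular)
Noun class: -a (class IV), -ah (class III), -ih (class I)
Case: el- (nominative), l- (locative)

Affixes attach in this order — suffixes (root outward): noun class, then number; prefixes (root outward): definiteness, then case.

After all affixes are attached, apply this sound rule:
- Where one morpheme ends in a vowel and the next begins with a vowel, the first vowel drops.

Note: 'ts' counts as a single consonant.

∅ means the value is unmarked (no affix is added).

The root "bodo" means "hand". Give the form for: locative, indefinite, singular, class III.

lbodahh

Attach noun class class III -ah → bodoah.
Attach number singular -h → bodoahh.
definiteness = indefinite: zero marking, form stays bodoahh.
Attach case locative l- → lbodoahh.
Apply vowel deletion: lbodoahh → lbodahh.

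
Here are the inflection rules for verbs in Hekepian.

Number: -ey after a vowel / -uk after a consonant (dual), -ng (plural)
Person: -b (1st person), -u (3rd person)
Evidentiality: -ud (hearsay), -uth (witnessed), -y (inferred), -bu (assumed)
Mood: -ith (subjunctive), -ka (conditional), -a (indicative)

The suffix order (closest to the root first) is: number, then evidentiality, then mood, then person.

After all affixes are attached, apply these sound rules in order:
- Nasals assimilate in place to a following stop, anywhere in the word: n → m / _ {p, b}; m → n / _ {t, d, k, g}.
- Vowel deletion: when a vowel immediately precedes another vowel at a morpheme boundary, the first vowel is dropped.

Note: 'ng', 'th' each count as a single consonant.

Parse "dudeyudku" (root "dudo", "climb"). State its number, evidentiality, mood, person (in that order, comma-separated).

dual, hearsay, conditional, 3rd person

Segment: dudo-ey-ud-ka-u.
number: -ey/uk → dual.
evidentiality: -ud → hearsay.
mood: -ka → conditional.
person: -u → 3rd person.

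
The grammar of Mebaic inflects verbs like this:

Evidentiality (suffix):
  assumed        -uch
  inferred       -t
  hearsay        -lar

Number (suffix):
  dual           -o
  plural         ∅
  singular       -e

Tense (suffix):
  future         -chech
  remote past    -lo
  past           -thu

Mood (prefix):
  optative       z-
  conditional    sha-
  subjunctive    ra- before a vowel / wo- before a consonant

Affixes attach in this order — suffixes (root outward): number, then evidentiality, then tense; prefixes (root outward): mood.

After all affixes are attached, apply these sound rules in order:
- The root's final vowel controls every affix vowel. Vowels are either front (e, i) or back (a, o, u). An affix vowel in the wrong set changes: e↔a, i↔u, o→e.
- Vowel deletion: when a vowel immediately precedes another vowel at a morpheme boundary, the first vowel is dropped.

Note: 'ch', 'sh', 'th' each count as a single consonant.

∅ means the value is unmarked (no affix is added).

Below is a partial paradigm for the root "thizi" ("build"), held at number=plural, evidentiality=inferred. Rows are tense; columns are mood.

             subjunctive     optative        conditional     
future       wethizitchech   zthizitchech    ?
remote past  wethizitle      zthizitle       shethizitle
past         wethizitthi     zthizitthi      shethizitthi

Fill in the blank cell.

shethizitchech

Attach mood conditional sha- → shathizi.
number = plural: zero marking, form stays shathizi.
Attach evidentiality inferred -t → shathizit.
Attach tense future -chech → shathizitchech.
Apply vowel harmony: shathizitchech → shethizitchech.
Vowel deletion: no change.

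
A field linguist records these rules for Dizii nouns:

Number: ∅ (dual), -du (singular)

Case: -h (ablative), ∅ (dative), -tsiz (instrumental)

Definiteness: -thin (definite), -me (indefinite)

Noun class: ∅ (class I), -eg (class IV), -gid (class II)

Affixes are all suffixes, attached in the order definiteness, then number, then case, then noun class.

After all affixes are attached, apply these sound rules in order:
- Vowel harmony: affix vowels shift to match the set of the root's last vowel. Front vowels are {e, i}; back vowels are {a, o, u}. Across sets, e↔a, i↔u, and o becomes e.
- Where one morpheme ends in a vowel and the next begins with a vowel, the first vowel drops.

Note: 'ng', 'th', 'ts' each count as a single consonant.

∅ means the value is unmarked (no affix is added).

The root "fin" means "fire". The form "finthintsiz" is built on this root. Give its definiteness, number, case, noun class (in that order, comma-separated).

Segment: fin-thin-tsiz.
definiteness: -thin → definite.
number: ∅ → dual.
case: -tsiz → instrumental.
noun class: ∅ → class I.

definite, dual, instrumental, class I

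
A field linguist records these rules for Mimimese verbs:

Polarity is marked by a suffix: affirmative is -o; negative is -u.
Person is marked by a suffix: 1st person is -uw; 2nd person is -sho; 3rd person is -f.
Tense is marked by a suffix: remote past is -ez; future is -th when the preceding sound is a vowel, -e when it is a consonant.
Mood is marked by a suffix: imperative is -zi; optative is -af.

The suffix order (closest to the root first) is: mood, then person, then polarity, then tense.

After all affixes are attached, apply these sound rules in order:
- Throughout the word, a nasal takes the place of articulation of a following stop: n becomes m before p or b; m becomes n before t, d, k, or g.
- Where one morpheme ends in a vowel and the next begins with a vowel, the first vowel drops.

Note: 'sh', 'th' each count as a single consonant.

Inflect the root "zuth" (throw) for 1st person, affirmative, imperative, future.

Attach mood imperative -zi → zuthzi.
Attach person 1st person -uw → zuthziuw.
Attach polarity affirmative -o → zuthziuwo.
Attach tense future -th (after vowel 'o') → zuthziuwoth.
Nasal assimilation: no change.
Apply vowel deletion: zuthziuwoth → zuthzuwoth.

zuthzuwoth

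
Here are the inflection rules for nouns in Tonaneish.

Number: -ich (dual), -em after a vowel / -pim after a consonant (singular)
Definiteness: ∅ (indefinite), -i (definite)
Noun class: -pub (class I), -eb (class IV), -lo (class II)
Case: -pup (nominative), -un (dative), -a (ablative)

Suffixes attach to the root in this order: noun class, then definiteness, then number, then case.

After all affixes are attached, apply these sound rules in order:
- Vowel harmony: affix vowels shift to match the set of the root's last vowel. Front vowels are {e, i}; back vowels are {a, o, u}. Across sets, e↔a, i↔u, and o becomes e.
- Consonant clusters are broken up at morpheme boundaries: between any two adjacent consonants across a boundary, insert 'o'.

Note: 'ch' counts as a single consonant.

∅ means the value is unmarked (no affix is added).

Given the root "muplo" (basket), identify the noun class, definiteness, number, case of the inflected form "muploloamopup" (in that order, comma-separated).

Segment: muplo-lo-em-pup.
noun class: -lo → class II.
definiteness: ∅ → indefinite.
number: -em/pim → singular.
case: -pup → nominative.

class II, indefinite, singular, nominative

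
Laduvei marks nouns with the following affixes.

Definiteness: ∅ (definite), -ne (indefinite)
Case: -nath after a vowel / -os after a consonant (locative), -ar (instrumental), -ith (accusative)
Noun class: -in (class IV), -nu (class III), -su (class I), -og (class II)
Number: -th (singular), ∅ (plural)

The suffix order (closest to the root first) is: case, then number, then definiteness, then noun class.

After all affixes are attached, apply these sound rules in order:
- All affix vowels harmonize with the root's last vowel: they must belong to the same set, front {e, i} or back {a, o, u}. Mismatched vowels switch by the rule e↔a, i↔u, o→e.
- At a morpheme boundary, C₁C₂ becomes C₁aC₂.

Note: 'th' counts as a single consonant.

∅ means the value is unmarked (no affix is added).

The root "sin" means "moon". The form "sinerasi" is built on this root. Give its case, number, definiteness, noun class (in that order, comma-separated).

Segment: sin-ar-su.
case: -ar → instrumental.
number: ∅ → plural.
definiteness: ∅ → definite.
noun class: -su → class I.

instrumental, plural, definite, class I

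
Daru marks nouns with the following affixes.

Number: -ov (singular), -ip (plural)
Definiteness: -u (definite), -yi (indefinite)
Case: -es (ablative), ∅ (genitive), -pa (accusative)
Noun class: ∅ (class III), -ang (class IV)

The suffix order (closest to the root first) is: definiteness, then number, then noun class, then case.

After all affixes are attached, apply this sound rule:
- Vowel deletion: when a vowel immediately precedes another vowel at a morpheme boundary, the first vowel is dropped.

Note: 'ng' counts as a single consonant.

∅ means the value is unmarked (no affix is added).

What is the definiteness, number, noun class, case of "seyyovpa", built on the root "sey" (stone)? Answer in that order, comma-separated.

Segment: sey-yi-ov-pa.
definiteness: -yi → indefinite.
number: -ov → singular.
noun class: ∅ → class III.
case: -pa → accusative.

indefinite, singular, class III, accusative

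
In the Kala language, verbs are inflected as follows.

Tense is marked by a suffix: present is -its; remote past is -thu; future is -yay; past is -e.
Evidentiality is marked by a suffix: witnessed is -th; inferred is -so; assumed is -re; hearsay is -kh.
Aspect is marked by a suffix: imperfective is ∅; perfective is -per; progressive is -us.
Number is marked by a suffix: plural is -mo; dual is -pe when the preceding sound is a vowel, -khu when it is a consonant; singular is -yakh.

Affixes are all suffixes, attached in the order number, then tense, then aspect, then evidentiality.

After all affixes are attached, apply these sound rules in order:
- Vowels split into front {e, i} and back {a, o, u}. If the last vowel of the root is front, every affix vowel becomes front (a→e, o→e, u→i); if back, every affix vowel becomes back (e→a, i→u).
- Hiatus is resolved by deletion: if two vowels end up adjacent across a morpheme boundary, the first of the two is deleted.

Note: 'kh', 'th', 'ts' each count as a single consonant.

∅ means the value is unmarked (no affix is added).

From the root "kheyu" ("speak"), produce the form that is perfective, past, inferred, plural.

Attach number plural -mo → kheyumo.
Attach tense past -e → kheyumoe.
Attach aspect perfective -per → kheyumoeper.
Attach evidentiality inferred -so → kheyumoeperso.
Apply vowel harmony: kheyumoeperso → kheyumoaparso.
Apply vowel deletion: kheyumoaparso → kheyumaparso.

kheyumaparso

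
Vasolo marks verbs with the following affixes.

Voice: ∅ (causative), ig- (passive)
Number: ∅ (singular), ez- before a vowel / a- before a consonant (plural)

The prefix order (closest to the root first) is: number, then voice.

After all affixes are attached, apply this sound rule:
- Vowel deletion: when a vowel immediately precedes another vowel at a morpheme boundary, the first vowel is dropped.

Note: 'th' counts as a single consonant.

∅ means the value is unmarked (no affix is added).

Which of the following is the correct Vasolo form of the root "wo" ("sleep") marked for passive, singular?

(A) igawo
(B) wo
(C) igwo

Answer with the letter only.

C

number = singular: zero marking, form stays wo.
Attach voice passive ig- → igwo.
Vowel deletion: no change.
So the correct form is igwo, option (C).
(A) igawo is wrong: it uses plural instead of singular for number.
(B) wo is wrong: it uses causative instead of passive for voice.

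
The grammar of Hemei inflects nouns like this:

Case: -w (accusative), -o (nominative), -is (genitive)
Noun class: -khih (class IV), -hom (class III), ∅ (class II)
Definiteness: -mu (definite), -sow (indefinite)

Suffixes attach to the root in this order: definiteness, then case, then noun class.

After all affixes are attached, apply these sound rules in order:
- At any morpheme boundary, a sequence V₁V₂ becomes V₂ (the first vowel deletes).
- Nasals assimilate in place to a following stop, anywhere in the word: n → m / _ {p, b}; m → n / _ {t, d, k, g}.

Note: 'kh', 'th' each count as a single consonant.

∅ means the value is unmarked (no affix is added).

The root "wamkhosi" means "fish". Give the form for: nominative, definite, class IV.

wamkhosimokhih

Attach definiteness definite -mu → wamkhosimu.
Attach case nominative -o → wamkhosimuo.
Attach noun class class IV -khih → wamkhosimuokhih.
Apply vowel deletion: wamkhosimuokhih → wamkhosimokhih.
Nasal assimilation: no change.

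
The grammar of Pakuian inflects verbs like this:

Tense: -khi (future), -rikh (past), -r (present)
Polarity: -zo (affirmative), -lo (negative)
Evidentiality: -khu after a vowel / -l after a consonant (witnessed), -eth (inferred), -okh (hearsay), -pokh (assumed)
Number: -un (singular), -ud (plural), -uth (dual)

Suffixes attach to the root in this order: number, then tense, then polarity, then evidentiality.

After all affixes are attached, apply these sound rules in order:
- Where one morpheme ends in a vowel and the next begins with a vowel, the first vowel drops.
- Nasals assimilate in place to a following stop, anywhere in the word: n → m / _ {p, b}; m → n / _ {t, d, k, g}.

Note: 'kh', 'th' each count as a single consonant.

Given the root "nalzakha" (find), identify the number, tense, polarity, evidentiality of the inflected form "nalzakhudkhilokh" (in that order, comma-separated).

plural, future, negative, hearsay

Segment: nalzakha-ud-khi-lo-okh.
number: -ud → plural.
tense: -khi → future.
polarity: -lo → negative.
evidentiality: -okh → hearsay.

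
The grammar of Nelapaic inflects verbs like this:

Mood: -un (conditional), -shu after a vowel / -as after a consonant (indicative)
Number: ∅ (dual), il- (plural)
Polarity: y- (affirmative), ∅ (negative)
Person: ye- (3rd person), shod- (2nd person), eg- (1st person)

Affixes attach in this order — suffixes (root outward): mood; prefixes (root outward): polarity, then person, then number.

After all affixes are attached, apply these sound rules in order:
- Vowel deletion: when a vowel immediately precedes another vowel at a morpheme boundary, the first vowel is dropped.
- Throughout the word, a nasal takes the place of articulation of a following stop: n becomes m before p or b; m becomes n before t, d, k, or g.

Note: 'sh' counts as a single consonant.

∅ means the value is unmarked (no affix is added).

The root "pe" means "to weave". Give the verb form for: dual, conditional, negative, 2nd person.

shodpun

polarity = negative: zero marking, form stays pe.
Attach person 2nd person shod- → shodpe.
Attach mood conditional -un → shodpeun.
number = dual: zero marking, form stays shodpeun.
Apply vowel deletion: shodpeun → shodpun.
Nasal assimilation: no change.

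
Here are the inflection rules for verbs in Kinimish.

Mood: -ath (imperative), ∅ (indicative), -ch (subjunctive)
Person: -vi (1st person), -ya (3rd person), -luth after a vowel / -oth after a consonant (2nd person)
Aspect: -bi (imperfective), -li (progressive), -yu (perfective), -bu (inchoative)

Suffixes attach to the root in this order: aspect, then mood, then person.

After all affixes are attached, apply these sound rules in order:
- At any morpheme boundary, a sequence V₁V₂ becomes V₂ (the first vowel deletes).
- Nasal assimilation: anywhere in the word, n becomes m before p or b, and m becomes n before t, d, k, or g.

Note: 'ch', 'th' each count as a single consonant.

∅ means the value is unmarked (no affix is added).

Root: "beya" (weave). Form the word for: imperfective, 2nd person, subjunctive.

beyabichoth

Attach aspect imperfective -bi → beyabi.
Attach mood subjunctive -ch → beyabich.
Attach person 2nd person -oth (after consonant 'ch') → beyabichoth.
Vowel deletion: no change.
Nasal assimilation: no change.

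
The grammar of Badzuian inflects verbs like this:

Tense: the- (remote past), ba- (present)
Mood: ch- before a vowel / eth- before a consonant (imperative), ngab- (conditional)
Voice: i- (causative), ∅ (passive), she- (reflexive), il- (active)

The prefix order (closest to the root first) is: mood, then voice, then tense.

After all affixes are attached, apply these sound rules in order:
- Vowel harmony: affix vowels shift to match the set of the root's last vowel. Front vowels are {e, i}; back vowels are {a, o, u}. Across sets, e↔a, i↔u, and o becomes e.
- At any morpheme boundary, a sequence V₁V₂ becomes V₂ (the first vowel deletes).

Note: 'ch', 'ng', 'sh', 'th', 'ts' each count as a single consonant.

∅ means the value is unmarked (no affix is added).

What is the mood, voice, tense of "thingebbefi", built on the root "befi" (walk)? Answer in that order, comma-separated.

Segment: the-i-ngab-befi.
mood: ngab- → conditional.
voice: i- → causative.
tense: the- → remote past.

conditional, causative, remote past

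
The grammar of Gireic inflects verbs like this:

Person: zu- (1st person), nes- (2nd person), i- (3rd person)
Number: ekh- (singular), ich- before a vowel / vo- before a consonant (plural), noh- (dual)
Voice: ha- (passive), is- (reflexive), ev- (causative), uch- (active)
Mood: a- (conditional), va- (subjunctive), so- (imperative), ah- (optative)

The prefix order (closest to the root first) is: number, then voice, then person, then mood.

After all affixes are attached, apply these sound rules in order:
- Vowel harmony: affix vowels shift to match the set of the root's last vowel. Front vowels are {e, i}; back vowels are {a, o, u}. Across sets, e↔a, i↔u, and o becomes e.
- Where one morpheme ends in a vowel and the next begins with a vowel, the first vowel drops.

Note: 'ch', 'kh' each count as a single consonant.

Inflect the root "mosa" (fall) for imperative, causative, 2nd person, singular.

Attach number singular ekh- → ekhmosa.
Attach voice causative ev- → evekhmosa.
Attach person 2nd person nes- → nesevekhmosa.
Attach mood imperative so- → sonesevekhmosa.
Apply vowel harmony: sonesevekhmosa → sonasavakhmosa.
Vowel deletion: no change.

sonasavakhmosa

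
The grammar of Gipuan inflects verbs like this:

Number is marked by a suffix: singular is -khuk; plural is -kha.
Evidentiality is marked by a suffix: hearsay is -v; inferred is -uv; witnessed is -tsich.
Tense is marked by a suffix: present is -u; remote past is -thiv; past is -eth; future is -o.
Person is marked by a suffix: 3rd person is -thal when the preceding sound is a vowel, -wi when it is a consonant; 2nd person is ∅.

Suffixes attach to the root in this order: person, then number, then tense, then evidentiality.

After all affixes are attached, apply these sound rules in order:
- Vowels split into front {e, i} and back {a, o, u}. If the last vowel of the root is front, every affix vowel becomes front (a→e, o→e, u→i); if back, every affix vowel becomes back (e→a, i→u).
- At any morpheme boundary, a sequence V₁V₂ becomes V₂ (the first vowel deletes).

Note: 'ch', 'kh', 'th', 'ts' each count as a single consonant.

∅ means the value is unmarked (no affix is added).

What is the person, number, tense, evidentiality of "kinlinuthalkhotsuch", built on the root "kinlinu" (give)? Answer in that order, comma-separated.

Segment: kinlinu-thal-kha-o-tsich.
person: -thal/wi → 3rd person.
number: -kha → plural.
tense: -o → future.
evidentiality: -tsich → witnessed.

3rd person, plural, future, witnessed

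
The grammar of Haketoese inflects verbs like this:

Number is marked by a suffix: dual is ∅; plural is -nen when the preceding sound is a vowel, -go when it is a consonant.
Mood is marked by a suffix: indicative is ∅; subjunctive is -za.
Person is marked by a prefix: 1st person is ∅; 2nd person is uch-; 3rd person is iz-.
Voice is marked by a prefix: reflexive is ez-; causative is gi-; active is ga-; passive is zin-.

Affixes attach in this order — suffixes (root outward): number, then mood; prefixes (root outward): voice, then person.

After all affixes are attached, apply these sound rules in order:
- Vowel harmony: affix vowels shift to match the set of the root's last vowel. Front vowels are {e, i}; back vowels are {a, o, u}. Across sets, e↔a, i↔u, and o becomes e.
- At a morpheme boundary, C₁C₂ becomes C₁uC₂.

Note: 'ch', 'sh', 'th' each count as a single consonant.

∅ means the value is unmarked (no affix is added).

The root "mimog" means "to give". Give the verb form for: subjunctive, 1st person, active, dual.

gamimoguza

number = dual: zero marking, form stays mimog.
Attach mood subjunctive -za → mimogza.
Attach voice active ga- → gamimogza.
person = 1st person: zero marking, form stays gamimogza.
Vowel harmony: no change.
Apply epenthesis: gamimogza → gamimoguza.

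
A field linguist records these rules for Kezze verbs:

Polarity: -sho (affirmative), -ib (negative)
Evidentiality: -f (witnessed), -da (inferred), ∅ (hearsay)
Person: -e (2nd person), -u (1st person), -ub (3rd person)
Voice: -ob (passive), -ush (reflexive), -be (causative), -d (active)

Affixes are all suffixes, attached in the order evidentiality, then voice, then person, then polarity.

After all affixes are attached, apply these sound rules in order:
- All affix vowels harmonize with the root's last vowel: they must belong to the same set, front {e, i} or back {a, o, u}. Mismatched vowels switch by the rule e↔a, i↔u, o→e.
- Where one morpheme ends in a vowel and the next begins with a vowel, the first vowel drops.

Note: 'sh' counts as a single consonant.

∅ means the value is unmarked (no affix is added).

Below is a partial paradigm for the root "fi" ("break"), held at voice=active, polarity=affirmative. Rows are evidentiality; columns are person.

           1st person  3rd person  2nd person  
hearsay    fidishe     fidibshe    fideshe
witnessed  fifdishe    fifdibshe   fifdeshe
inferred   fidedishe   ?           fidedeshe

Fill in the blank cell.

Attach evidentiality inferred -da → fida.
Attach voice active -d → fidad.
Attach person 3rd person -ub → fidadub.
Attach polarity affirmative -sho → fidadubsho.
Apply vowel harmony: fidadubsho → fidedibshe.
Vowel deletion: no change.

fidedibshe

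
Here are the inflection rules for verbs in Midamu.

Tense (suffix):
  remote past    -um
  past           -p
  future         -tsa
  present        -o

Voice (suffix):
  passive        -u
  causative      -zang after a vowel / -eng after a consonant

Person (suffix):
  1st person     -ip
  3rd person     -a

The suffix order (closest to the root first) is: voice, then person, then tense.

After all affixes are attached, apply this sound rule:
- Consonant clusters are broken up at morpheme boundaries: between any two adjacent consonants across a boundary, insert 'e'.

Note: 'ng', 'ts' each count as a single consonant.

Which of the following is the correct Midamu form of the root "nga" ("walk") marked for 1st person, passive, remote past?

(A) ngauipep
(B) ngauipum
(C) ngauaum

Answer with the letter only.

B

Attach voice passive -u → ngau.
Attach person 1st person -ip → ngauip.
Attach tense remote past -um → ngauipum.
Epenthesis: no change.
So the correct form is ngauipum, option (B).
(C) ngauaum is wrong: it uses 3rd person instead of 1st person for person.
(A) ngauipep is wrong: it uses past instead of remote past for tense.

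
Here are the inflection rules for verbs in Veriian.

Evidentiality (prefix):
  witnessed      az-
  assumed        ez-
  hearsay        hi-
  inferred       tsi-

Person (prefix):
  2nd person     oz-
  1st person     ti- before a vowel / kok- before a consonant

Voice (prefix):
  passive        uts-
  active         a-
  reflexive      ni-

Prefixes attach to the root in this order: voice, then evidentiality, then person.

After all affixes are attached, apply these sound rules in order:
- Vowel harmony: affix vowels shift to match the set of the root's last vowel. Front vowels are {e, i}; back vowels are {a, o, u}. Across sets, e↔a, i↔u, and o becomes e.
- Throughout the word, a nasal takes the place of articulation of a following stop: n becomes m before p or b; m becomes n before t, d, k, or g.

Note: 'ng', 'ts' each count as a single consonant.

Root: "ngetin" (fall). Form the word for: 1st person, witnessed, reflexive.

Attach voice reflexive ni- → ningetin.
Attach evidentiality witnessed az- → azningetin.
Attach person 1st person ti- (before vowel 'a') → tiazningetin.
Apply vowel harmony: tiazningetin → tiezningetin.
Nasal assimilation: no change.

tiezningetin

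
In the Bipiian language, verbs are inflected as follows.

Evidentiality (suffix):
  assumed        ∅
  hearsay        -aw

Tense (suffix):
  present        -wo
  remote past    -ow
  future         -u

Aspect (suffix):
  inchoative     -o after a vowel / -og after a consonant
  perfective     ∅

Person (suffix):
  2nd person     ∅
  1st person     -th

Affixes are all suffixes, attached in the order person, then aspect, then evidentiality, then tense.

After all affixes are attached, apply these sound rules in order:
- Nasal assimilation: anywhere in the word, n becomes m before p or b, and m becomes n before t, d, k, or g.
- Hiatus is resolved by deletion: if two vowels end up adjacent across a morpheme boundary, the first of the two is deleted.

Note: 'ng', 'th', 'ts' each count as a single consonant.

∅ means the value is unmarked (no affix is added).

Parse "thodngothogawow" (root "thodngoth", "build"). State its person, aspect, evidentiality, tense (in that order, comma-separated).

Segment: thodngoth-og-aw-ow.
person: ∅ → 2nd person.
aspect: -o/og → inchoative.
evidentiality: -aw → hearsay.
tense: -ow → remote past.

2nd person, inchoative, hearsay, remote past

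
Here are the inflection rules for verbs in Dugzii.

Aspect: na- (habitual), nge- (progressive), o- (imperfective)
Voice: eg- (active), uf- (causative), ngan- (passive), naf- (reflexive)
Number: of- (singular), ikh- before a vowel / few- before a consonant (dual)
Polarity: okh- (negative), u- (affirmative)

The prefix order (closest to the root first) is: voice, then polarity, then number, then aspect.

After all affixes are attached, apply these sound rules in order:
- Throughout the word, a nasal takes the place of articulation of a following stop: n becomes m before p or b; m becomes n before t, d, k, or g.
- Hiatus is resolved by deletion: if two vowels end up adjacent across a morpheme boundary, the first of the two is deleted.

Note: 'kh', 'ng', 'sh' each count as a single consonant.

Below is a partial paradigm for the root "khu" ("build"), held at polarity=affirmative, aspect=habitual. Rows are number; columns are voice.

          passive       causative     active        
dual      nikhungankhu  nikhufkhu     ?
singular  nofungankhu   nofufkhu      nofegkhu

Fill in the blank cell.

Attach voice active eg- → egkhu.
Attach polarity affirmative u- → uegkhu.
Attach number dual ikh- (before vowel 'u') → ikhuegkhu.
Attach aspect habitual na- → naikhuegkhu.
Nasal assimilation: no change.
Apply vowel deletion: naikhuegkhu → nikhegkhu.

nikhegkhu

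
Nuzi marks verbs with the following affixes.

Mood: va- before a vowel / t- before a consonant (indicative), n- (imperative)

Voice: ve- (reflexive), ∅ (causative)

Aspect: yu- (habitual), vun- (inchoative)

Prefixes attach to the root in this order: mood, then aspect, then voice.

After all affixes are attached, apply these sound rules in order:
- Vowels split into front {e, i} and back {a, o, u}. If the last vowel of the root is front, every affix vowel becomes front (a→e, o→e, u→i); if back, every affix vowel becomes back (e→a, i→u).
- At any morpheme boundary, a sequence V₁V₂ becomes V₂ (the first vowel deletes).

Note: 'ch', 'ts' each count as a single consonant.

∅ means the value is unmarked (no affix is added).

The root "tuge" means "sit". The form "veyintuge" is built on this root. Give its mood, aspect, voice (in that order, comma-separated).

imperative, habitual, reflexive

Segment: ve-yu-n-tuge.
mood: n- → imperative.
aspect: yu- → habitual.
voice: ve- → reflexive.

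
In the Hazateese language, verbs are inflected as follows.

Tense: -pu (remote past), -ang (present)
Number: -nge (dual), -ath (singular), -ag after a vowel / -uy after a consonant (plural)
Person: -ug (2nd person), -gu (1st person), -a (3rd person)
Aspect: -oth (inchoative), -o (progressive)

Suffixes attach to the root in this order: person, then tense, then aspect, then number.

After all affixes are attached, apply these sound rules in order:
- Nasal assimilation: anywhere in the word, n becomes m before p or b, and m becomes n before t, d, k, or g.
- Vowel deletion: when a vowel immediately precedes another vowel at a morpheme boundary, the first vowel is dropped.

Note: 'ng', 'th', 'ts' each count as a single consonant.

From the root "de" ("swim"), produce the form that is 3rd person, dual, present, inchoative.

dangothnge

Attach person 3rd person -a → dea.
Attach tense present -ang → deaang.
Attach aspect inchoative -oth → deaangoth.
Attach number dual -nge → deaangothnge.
Nasal assimilation: no change.
Apply vowel deletion: deaangothnge → dangothnge.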